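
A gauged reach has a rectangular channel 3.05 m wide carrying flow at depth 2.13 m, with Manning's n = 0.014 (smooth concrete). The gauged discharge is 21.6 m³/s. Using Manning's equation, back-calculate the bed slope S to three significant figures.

0.00254

A = b·y = 3.05 × 2.13 = 6.497 m²
P = b + 2y = 3.05 + 2×2.13 = 7.310 m
R = A/P = 6.497/7.310 = 0.8887 m
S = (Q·n / (1·A·R^(2/3)))² = (21.6×0.014 / (1×6.497×0.9244))² = 0.002536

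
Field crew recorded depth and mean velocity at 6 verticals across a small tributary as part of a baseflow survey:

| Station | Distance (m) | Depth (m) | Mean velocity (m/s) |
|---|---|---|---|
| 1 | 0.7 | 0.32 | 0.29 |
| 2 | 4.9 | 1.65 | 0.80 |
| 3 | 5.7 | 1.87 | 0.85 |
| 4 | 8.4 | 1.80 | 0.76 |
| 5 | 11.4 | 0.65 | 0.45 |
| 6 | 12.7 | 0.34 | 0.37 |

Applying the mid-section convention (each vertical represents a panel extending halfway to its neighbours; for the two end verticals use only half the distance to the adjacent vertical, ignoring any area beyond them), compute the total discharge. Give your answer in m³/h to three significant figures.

w_1 = (4.9 − 0.7)/2 = 2.1 m; q_1 = 0.29 × 0.32 × 2.1 = 0.1949 m³/s
w_2 = (5.7 − 0.7)/2 = 2.5 m; q_2 = 0.80 × 1.65 × 2.5 = 3.300 m³/s
w_3 = (8.4 − 4.9)/2 = 1.75 m; q_3 = 0.85 × 1.87 × 1.75 = 2.782 m³/s
w_4 = (11.4 − 5.7)/2 = 2.85 m; q_4 = 0.76 × 1.80 × 2.85 = 3.899 m³/s
w_5 = (12.7 − 8.4)/2 = 2.15 m; q_5 = 0.45 × 0.65 × 2.15 = 0.6289 m³/s
w_6 = (12.7 − 11.4)/2 = 0.65 m; q_6 = 0.37 × 0.34 × 0.65 = 0.08177 m³/s
Q = Σ qᵢ = 10.89 m³/s
= 10.89 × 3600 = 39190 m³/h

39200 m³/h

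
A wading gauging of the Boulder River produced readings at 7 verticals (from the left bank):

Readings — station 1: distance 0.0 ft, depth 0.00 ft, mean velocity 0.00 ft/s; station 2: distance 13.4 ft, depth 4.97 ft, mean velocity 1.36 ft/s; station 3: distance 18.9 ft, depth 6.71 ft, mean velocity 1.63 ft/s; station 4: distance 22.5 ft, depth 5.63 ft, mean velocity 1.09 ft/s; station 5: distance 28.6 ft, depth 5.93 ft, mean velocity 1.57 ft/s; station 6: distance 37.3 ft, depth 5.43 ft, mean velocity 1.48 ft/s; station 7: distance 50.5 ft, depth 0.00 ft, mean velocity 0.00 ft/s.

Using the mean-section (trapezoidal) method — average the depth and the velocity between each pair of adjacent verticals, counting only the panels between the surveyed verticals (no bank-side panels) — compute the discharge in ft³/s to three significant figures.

250 ft³/s

Panel 1-2: Δb = 13.4 ft, d̄ = (0.00+4.97)/2 = 2.485, v̄ = (0.00+1.36)/2 = 0.68 → q = 13.4×2.485×0.68 = 22.64 ft³/s
Panel 2-3: Δb = 5.5 ft, d̄ = (4.97+6.71)/2 = 5.84, v̄ = (1.36+1.63)/2 = 1.495 → q = 5.5×5.84×1.495 = 48.02 ft³/s
Panel 3-4: Δb = 3.6 ft, d̄ = (6.71+5.63)/2 = 6.17, v̄ = (1.63+1.09)/2 = 1.36 → q = 3.6×6.17×1.36 = 30.21 ft³/s
Panel 4-5: Δb = 6.1 ft, d̄ = (5.63+5.93)/2 = 5.78, v̄ = (1.09+1.57)/2 = 1.33 → q = 6.1×5.78×1.33 = 46.89 ft³/s
Panel 5-6: Δb = 8.7 ft, d̄ = (5.93+5.43)/2 = 5.68, v̄ = (1.57+1.48)/2 = 1.525 → q = 8.7×5.68×1.525 = 75.36 ft³/s
Panel 6-7: Δb = 13.2 ft, d̄ = (5.43+0.00)/2 = 2.715, v̄ = (1.48+0.00)/2 = 0.74 → q = 13.2×2.715×0.74 = 26.52 ft³/s
Q = Σ q = 249.6 ft³/s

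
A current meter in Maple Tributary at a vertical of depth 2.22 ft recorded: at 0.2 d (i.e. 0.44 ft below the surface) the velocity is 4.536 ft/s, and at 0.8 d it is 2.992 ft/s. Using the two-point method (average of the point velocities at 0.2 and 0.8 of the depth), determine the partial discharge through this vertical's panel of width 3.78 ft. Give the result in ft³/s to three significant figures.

v̄ = (4.536 + 2.992) / 2 = 3.764 ft/s
q = v̄ × d × w = 3.764 × 2.22 × 3.78 = 31.59 ft³/s

31.6 ft³/s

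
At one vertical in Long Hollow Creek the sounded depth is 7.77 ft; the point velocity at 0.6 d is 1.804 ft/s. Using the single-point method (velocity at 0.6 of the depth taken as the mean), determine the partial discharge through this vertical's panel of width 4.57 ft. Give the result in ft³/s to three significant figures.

64.1 ft³/s

v̄ = v₀.₆ = 1.804 ft/s
q = v̄ × d × w = 1.804 × 7.77 × 4.57 = 64.06 ft³/s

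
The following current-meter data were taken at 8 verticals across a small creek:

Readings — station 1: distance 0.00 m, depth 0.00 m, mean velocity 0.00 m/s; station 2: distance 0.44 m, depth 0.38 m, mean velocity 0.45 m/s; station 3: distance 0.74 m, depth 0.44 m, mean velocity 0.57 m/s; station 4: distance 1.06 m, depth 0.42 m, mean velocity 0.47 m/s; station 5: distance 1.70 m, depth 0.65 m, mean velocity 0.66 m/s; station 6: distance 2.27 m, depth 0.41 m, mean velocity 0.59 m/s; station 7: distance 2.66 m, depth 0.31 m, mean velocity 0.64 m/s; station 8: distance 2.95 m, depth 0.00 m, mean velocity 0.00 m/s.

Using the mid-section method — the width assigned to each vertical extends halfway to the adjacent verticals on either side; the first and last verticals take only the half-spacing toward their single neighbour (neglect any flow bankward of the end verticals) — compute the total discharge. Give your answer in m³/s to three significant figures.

0.679 m³/s

w_2 = (0.74 − 0.00)/2 = 0.37 m; q_2 = 0.45 × 0.38 × 0.37 = 0.06327 m³/s
w_3 = (1.06 − 0.44)/2 = 0.31 m; q_3 = 0.57 × 0.44 × 0.31 = 0.07775 m³/s
w_4 = (1.70 − 0.74)/2 = 0.48 m; q_4 = 0.47 × 0.42 × 0.48 = 0.09475 m³/s
w_5 = (2.27 − 1.06)/2 = 0.605 m; q_5 = 0.66 × 0.65 × 0.605 = 0.2595 m³/s
w_6 = (2.66 − 1.70)/2 = 0.48 m; q_6 = 0.59 × 0.41 × 0.48 = 0.1161 m³/s
w_7 = (2.95 − 2.27)/2 = 0.34 m; q_7 = 0.64 × 0.31 × 0.34 = 0.06746 m³/s
Stations 1, 8 contribute zero (depth or velocity is 0).
Q = Σ qᵢ = 0.6789 m³/s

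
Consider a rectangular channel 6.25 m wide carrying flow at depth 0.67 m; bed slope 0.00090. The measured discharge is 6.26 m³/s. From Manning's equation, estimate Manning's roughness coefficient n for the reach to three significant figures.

0.0135

A = b·y = 6.25 × 0.67 = 4.188 m²
P = b + 2y = 6.25 + 2×0.67 = 7.590 m
R = A/P = 4.188/7.590 = 0.5517 m
n = (1/Q)·A·R^(2/3)·S^(1/2) = (1/6.26) × 4.188 × 0.6727 × 0.03000 = 0.01350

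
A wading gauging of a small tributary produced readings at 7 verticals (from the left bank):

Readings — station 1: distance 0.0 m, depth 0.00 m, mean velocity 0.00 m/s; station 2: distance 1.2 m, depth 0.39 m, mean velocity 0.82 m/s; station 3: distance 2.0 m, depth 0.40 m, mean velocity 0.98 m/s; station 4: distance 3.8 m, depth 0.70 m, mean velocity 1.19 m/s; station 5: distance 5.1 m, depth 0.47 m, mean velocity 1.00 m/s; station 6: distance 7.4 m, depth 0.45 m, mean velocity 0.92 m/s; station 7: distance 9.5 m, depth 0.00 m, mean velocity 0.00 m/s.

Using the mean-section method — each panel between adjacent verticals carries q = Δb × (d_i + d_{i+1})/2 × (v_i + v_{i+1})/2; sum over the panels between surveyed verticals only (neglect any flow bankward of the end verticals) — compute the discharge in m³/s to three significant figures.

Panel 1-2: Δb = 1.2 m, d̄ = (0.00+0.39)/2 = 0.195, v̄ = (0.00+0.82)/2 = 0.41 → q = 1.2×0.195×0.41 = 0.09594 m³/s
Panel 2-3: Δb = 0.8 m, d̄ = (0.39+0.40)/2 = 0.395, v̄ = (0.82+0.98)/2 = 0.9 → q = 0.8×0.395×0.9 = 0.2844 m³/s
Panel 3-4: Δb = 1.8 m, d̄ = (0.40+0.70)/2 = 0.55, v̄ = (0.98+1.19)/2 = 1.085 → q = 1.8×0.55×1.085 = 1.074 m³/s
Panel 4-5: Δb = 1.3 m, d̄ = (0.70+0.47)/2 = 0.585, v̄ = (1.19+1.00)/2 = 1.095 → q = 1.3×0.585×1.095 = 0.8327 m³/s
Panel 5-6: Δb = 2.3 m, d̄ = (0.47+0.45)/2 = 0.46, v̄ = (1.00+0.92)/2 = 0.96 → q = 2.3×0.46×0.96 = 1.016 m³/s
Panel 6-7: Δb = 2.1 m, d̄ = (0.45+0.00)/2 = 0.225, v̄ = (0.92+0.00)/2 = 0.46 → q = 2.1×0.225×0.46 = 0.2174 m³/s
Q = Σ q = 3.520 m³/s

3.52 m³/s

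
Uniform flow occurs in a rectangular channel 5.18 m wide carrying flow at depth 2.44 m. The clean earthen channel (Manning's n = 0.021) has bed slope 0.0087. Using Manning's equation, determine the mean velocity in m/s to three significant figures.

5.17 m/s

A = b·y = 5.18 × 2.44 = 12.64 m²
P = b + 2y = 5.18 + 2×2.44 = 10.06 m
R = A/P = 12.64/10.06 = 1.256 m
Q = (1/n)·A·R^(2/3)·S^(1/2) = (1/0.021) × 12.64 × 1.256^(2/3) × 0.0087^(1/2) = 65.36 m³/s
V = Q/A = 65.36/12.64 = 5.172 m/s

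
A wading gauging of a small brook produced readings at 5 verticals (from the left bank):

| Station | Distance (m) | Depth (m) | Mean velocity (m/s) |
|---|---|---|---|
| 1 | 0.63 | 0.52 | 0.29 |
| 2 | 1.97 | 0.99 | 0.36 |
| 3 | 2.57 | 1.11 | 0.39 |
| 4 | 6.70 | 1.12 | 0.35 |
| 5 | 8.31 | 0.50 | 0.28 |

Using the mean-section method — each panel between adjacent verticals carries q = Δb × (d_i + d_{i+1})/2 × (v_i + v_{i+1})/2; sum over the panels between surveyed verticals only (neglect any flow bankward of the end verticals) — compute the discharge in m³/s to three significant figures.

Panel 1-2: Δb = 1.34 m, d̄ = (0.52+0.99)/2 = 0.755, v̄ = (0.29+0.36)/2 = 0.325 → q = 1.34×0.755×0.325 = 0.3288 m³/s
Panel 2-3: Δb = 0.6 m, d̄ = (0.99+1.11)/2 = 1.05, v̄ = (0.36+0.39)/2 = 0.375 → q = 0.6×1.05×0.375 = 0.2363 m³/s
Panel 3-4: Δb = 4.13 m, d̄ = (1.11+1.12)/2 = 1.115, v̄ = (0.39+0.35)/2 = 0.37 → q = 4.13×1.115×0.37 = 1.704 m³/s
Panel 4-5: Δb = 1.61 m, d̄ = (1.12+0.50)/2 = 0.81, v̄ = (0.35+0.28)/2 = 0.315 → q = 1.61×0.81×0.315 = 0.4108 m³/s
Q = Σ q = 2.680 m³/s

2.68 m³/s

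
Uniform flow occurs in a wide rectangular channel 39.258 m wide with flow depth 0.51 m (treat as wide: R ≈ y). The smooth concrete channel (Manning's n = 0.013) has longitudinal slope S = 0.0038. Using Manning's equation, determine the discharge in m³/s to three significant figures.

A = b·y = 39.258 × 0.51 = 20.02 m²
Wide channel: R ≈ y = 0.51 m
Q = (1/n)·A·R^(2/3)·S^(1/2) = (1/0.013) × 20.02 × 0.5100^(2/3) × 0.0038^(1/2) = 60.60 m³/s

60.6 m³/s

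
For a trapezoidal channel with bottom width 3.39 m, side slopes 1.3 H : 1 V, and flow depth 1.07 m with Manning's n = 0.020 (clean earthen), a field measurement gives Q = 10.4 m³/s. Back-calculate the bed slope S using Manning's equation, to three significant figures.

0.00246

A = (b + z·y)·y = (3.39 + 1.3×1.07)×1.07 = 5.116 m²
P = b + 2y√(1+z²) = 3.39 + 2×1.07×√(1+1.3²) = 6.900 m
R = A/P = 5.116/6.900 = 0.7414 m
S = (Q·n / (1·A·R^(2/3)))² = (10.4×0.020 / (1×5.116×0.8192))² = 0.002464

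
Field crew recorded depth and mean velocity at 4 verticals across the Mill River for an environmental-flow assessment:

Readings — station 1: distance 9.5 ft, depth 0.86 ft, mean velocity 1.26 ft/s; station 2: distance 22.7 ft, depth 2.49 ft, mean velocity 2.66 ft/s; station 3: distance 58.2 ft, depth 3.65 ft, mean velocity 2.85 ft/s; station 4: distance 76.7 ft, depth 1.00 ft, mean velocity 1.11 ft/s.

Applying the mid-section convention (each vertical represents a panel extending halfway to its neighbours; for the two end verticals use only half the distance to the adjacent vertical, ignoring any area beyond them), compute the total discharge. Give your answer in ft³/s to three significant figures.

460 ft³/s

w_1 = (22.7 − 9.5)/2 = 6.6 ft; q_1 = 1.26 × 0.86 × 6.6 = 7.152 ft³/s
w_2 = (58.2 − 9.5)/2 = 24.35 ft; q_2 = 2.66 × 2.49 × 24.35 = 161.3 ft³/s
w_3 = (76.7 − 22.7)/2 = 27 ft; q_3 = 2.85 × 3.65 × 27 = 280.9 ft³/s
w_4 = (76.7 − 58.2)/2 = 9.25 ft; q_4 = 1.11 × 1.00 × 9.25 = 10.27 ft³/s
Q = Σ qᵢ = 459.6 ft³/s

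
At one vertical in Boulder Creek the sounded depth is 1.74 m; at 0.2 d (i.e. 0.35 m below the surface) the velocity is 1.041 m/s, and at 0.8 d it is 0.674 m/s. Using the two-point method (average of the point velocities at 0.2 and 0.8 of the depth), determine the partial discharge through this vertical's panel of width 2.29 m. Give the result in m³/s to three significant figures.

v̄ = (1.041 + 0.674) / 2 = 0.8575 m/s
q = v̄ × d × w = 0.8575 × 1.74 × 2.29 = 3.417 m³/s

3.42 m³/s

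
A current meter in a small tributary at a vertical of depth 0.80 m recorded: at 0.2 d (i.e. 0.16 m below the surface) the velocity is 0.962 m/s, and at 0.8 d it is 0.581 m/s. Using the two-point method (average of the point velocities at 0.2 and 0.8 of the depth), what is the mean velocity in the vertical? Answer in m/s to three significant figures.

v̄ = (0.962 + 0.581) / 2 = 0.7715 m/s

0.772 m/s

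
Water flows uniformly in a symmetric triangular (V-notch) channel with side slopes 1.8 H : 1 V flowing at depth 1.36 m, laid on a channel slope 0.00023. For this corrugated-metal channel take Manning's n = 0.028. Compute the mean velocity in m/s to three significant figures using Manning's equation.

A = z·y² = 1.8×1.36² = 3.329 m²
P = 2y√(1+z²) = 2×1.36×√(1+1.8²) = 5.601 m
R = A/P = 3.329/5.601 = 0.5944 m
Q = (1/n)·A·R^(2/3)·S^(1/2) = (1/0.028) × 3.329 × 0.5944^(2/3) × 0.00023^(1/2) = 1.275 m³/s
V = Q/A = 1.275/3.329 = 0.3829 m/s

0.383 m/s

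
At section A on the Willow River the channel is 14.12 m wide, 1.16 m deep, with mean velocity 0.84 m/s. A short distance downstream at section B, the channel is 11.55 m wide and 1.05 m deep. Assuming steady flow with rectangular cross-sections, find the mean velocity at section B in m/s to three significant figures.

Q = A₁V₁ = (14.12×1.16) × 0.84 = 13.76 m³/s
A₂ = 11.55 × 1.05 = 12.13 m²
V₂ = Q/A₂ = 13.76/12.13 = 1.134 m/s

1.13 m/s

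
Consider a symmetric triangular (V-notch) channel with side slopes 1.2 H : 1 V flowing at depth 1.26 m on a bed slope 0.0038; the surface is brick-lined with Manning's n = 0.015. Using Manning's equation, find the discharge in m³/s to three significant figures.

4.83 m³/s

A = z·y² = 1.2×1.26² = 1.905 m²
P = 2y√(1+z²) = 2×1.26×√(1+1.2²) = 3.936 m
R = A/P = 1.905/3.936 = 0.4840 m
Q = (1/n)·A·R^(2/3)·S^(1/2) = (1/0.015) × 1.905 × 0.4840^(2/3) × 0.0038^(1/2) = 4.826 m³/s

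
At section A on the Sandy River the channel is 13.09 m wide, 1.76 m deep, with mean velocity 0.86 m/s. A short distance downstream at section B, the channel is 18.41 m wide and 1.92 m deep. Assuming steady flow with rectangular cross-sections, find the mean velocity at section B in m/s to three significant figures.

Q = A₁V₁ = (13.09×1.76) × 0.86 = 19.81 m³/s
A₂ = 18.41 × 1.92 = 35.35 m²
V₂ = Q/A₂ = 19.81/35.35 = 0.5605 m/s

0.561 m/s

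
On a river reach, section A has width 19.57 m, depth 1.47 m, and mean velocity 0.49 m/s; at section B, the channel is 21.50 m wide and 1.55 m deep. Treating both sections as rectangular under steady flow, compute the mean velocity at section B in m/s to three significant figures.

Q = A₁V₁ = (19.57×1.47) × 0.49 = 14.10 m³/s
A₂ = 21.50 × 1.55 = 33.33 m²
V₂ = Q/A₂ = 14.10/33.33 = 0.4230 m/s

0.423 m/s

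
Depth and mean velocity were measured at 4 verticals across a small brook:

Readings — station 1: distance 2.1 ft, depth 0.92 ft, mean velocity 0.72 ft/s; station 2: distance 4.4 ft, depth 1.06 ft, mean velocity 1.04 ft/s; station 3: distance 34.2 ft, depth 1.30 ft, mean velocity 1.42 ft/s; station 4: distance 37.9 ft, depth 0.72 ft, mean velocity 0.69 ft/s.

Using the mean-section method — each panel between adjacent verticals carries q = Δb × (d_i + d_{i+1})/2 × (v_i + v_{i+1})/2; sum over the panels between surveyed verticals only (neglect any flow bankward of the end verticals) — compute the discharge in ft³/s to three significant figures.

Panel 1-2: Δb = 2.3 ft, d̄ = (0.92+1.06)/2 = 0.99, v̄ = (0.72+1.04)/2 = 0.88 → q = 2.3×0.99×0.88 = 2.004 ft³/s
Panel 2-3: Δb = 29.8 ft, d̄ = (1.06+1.30)/2 = 1.18, v̄ = (1.04+1.42)/2 = 1.23 → q = 29.8×1.18×1.23 = 43.25 ft³/s
Panel 3-4: Δb = 3.7 ft, d̄ = (1.30+0.72)/2 = 1.01, v̄ = (1.42+0.69)/2 = 1.055 → q = 3.7×1.01×1.055 = 3.943 ft³/s
Q = Σ q = 49.20 ft³/s

49.2 ft³/s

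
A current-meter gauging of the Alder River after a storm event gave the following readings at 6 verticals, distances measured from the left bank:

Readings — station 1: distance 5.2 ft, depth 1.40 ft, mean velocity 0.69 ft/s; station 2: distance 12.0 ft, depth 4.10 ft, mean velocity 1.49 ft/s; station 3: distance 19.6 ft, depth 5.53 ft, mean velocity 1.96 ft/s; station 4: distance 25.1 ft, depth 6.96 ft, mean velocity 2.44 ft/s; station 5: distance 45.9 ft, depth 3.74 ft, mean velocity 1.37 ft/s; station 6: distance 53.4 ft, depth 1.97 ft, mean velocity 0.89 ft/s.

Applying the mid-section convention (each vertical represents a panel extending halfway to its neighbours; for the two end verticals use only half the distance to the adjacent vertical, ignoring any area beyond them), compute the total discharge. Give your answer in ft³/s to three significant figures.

421 ft³/s

w_1 = (12.0 − 5.2)/2 = 3.4 ft; q_1 = 0.69 × 1.40 × 3.4 = 3.284 ft³/s
w_2 = (19.6 − 5.2)/2 = 7.2 ft; q_2 = 1.49 × 4.10 × 7.2 = 43.98 ft³/s
w_3 = (25.1 − 12.0)/2 = 6.55 ft; q_3 = 1.96 × 5.53 × 6.55 = 70.99 ft³/s
w_4 = (45.9 − 19.6)/2 = 13.15 ft; q_4 = 2.44 × 6.96 × 13.15 = 223.3 ft³/s
w_5 = (53.4 − 25.1)/2 = 14.15 ft; q_5 = 1.37 × 3.74 × 14.15 = 72.50 ft³/s
w_6 = (53.4 − 45.9)/2 = 3.75 ft; q_6 = 0.89 × 1.97 × 3.75 = 6.575 ft³/s
Q = Σ qᵢ = 420.7 ft³/s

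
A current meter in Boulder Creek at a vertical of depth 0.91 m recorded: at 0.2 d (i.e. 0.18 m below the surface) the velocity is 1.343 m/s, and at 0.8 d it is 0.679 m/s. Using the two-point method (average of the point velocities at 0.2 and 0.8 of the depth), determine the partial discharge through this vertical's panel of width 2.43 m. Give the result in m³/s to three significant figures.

2.24 m³/s

v̄ = (1.343 + 0.679) / 2 = 1.011 m/s
q = v̄ × d × w = 1.011 × 0.91 × 2.43 = 2.236 m³/s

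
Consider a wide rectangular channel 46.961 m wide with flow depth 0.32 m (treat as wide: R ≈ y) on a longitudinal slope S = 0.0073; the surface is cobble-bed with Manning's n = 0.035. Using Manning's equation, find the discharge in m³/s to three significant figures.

A = b·y = 46.961 × 0.32 = 15.03 m²
Wide channel: R ≈ y = 0.32 m
Q = (1/n)·A·R^(2/3)·S^(1/2) = (1/0.035) × 15.03 × 0.3200^(2/3) × 0.0073^(1/2) = 17.16 m³/s

17.2 m³/s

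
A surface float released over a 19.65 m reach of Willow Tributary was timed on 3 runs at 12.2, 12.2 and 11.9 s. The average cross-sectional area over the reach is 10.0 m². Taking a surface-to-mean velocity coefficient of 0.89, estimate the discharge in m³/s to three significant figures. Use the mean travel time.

t̄ = (12.2 + 12.2 + 11.9) / 3 = 12.1 s
v_surface = L / t̄ = 19.65 / 12.1 = 1.624 m/s
v_mean = 0.89 × 1.624 = 1.445 m/s
Q = A × v_mean = 10.0 × 1.445 = 14.45 m³/s

14.5 m³/s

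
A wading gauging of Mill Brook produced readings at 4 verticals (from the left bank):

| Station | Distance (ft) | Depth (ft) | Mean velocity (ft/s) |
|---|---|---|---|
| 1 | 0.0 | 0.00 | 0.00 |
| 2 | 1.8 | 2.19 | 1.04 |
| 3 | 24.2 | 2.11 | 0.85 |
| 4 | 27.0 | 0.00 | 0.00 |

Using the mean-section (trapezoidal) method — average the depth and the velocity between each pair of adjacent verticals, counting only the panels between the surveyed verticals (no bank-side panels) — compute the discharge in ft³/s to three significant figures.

47.8 ft³/s

Panel 1-2: Δb = 1.8 ft, d̄ = (0.00+2.19)/2 = 1.095, v̄ = (0.00+1.04)/2 = 0.52 → q = 1.8×1.095×0.52 = 1.025 ft³/s
Panel 2-3: Δb = 22.4 ft, d̄ = (2.19+2.11)/2 = 2.15, v̄ = (1.04+0.85)/2 = 0.945 → q = 22.4×2.15×0.945 = 45.51 ft³/s
Panel 3-4: Δb = 2.8 ft, d̄ = (2.11+0.00)/2 = 1.055, v̄ = (0.85+0.00)/2 = 0.425 → q = 2.8×1.055×0.425 = 1.255 ft³/s
Q = Σ q = 47.79 ft³/s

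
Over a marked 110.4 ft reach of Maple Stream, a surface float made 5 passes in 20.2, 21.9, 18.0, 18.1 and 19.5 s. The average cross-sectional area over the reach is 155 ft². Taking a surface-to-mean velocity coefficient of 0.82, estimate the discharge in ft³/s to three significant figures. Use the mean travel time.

718 ft³/s

t̄ = (20.2 + 21.9 + 18.0 + 18.1 + 19.5) / 5 = 19.54 s
v_surface = L / t̄ = 110.4 / 19.54 = 5.650 ft/s
v_mean = 0.82 × 5.650 = 4.633 ft/s
Q = A × v_mean = 155 × 4.633 = 718.1 ft³/s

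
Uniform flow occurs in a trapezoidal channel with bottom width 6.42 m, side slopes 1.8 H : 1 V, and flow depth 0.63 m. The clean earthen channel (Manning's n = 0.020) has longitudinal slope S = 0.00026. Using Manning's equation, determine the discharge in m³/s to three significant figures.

2.51 m³/s

A = (b + z·y)·y = (6.42 + 1.8×0.63)×0.63 = 4.759 m²
P = b + 2y√(1+z²) = 6.42 + 2×0.63×√(1+1.8²) = 9.014 m
R = A/P = 4.759/9.014 = 0.5279 m
Q = (1/n)·A·R^(2/3)·S^(1/2) = (1/0.020) × 4.759 × 0.5279^(2/3) × 0.00026^(1/2) = 2.506 m³/s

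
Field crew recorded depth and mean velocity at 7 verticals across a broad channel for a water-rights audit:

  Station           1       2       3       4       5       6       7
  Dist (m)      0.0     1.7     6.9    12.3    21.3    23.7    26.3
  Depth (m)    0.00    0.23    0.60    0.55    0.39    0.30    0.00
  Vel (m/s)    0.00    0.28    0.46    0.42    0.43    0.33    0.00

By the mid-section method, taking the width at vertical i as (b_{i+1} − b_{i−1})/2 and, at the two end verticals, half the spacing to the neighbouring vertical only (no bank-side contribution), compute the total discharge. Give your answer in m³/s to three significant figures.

4.55 m³/s

w_2 = (6.9 − 0.0)/2 = 3.45 m; q_2 = 0.28 × 0.23 × 3.45 = 0.2222 m³/s
w_3 = (12.3 − 1.7)/2 = 5.3 m; q_3 = 0.46 × 0.60 × 5.3 = 1.463 m³/s
w_4 = (21.3 − 6.9)/2 = 7.2 m; q_4 = 0.42 × 0.55 × 7.2 = 1.663 m³/s
w_5 = (23.7 − 12.3)/2 = 5.7 m; q_5 = 0.43 × 0.39 × 5.7 = 0.9559 m³/s
w_6 = (26.3 − 21.3)/2 = 2.5 m; q_6 = 0.33 × 0.30 × 2.5 = 0.2475 m³/s
Stations 1, 7 contribute zero (depth or velocity is 0).
Q = Σ qᵢ = 4.552 m³/s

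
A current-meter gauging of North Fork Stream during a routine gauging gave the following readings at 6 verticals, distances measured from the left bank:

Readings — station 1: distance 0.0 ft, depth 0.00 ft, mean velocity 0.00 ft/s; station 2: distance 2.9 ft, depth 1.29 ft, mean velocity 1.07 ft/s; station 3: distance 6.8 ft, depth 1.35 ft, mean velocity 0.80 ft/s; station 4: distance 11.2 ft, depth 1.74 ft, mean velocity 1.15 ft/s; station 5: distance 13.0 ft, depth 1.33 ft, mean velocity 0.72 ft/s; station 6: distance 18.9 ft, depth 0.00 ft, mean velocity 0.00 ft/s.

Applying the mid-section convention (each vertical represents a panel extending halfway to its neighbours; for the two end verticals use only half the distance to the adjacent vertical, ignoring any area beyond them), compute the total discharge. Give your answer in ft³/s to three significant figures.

w_2 = (6.8 − 0.0)/2 = 3.4 ft; q_2 = 1.07 × 1.29 × 3.4 = 4.693 ft³/s
w_3 = (11.2 − 2.9)/2 = 4.15 ft; q_3 = 0.80 × 1.35 × 4.15 = 4.482 ft³/s
w_4 = (13.0 − 6.8)/2 = 3.1 ft; q_4 = 1.15 × 1.74 × 3.1 = 6.203 ft³/s
w_5 = (18.9 − 11.2)/2 = 3.85 ft; q_5 = 0.72 × 1.33 × 3.85 = 3.687 ft³/s
Stations 1, 6 contribute zero (depth or velocity is 0).
Q = Σ qᵢ = 19.06 ft³/s

19.1 ft³/s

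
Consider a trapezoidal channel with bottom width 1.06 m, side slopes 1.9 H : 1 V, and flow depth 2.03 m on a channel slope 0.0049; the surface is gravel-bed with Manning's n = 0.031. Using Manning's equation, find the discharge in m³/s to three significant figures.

A = (b + z·y)·y = (1.06 + 1.9×2.03)×2.03 = 9.982 m²
P = b + 2y√(1+z²) = 1.06 + 2×2.03×√(1+1.9²) = 9.777 m
R = A/P = 9.982/9.777 = 1.021 m
Q = (1/n)·A·R^(2/3)·S^(1/2) = (1/0.031) × 9.982 × 1.021^(2/3) × 0.0049^(1/2) = 22.85 m³/s

22.9 m³/s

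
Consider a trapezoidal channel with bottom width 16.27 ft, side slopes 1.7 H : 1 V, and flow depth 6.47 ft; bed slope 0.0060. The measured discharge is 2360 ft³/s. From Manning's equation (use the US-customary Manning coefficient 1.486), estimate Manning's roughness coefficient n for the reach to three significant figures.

0.0225

A = (b + z·y)·y = (16.27 + 1.7×6.47)×6.47 = 176.4 ft²
P = b + 2y√(1+z²) = 16.27 + 2×6.47×√(1+1.7²) = 41.79 ft
R = A/P = 176.4/41.79 = 4.222 ft
n = (1.486/Q)·A·R^(2/3)·S^(1/2) = (1.486/2360) × 176.4 × 2.612 × 0.07746 = 0.02248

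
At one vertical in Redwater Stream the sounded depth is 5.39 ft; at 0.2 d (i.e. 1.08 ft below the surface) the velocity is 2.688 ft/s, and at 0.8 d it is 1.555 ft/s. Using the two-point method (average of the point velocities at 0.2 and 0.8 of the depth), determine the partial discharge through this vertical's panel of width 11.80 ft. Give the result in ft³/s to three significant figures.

v̄ = (2.688 + 1.555) / 2 = 2.122 ft/s
q = v̄ × d × w = 2.122 × 5.39 × 11.80 = 134.9 ft³/s

135 ft³/s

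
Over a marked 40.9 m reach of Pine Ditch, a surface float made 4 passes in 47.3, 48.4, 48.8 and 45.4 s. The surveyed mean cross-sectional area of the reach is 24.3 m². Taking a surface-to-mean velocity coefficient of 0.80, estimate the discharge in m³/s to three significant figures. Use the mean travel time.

16.7 m³/s

t̄ = (47.3 + 48.4 + 48.8 + 45.4) / 4 = 47.475 s
v_surface = L / t̄ = 40.9 / 47.475 = 0.8615 m/s
v_mean = 0.80 × 0.8615 = 0.6892 m/s
Q = A × v_mean = 24.3 × 0.6892 = 16.75 m³/s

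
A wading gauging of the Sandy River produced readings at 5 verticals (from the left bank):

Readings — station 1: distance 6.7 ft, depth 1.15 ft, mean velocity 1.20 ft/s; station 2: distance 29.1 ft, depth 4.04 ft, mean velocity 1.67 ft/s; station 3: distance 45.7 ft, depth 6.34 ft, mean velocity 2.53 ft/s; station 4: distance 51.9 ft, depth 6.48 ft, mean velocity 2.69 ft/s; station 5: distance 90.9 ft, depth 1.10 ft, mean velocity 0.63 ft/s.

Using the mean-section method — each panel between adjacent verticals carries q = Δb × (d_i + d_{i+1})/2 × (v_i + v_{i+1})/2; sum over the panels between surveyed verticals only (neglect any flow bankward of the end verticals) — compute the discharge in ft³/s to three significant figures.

Panel 1-2: Δb = 22.4 ft, d̄ = (1.15+4.04)/2 = 2.595, v̄ = (1.20+1.67)/2 = 1.435 → q = 22.4×2.595×1.435 = 83.41 ft³/s
Panel 2-3: Δb = 16.6 ft, d̄ = (4.04+6.34)/2 = 5.19, v̄ = (1.67+2.53)/2 = 2.1 → q = 16.6×5.19×2.1 = 180.9 ft³/s
Panel 3-4: Δb = 6.2 ft, d̄ = (6.34+6.48)/2 = 6.41, v̄ = (2.53+2.69)/2 = 2.61 → q = 6.2×6.41×2.61 = 103.7 ft³/s
Panel 4-5: Δb = 39 ft, d̄ = (6.48+1.10)/2 = 3.79, v̄ = (2.69+0.63)/2 = 1.66 → q = 39×3.79×1.66 = 245.4 ft³/s
Q = Σ q = 613.4 ft³/s

613 ft³/s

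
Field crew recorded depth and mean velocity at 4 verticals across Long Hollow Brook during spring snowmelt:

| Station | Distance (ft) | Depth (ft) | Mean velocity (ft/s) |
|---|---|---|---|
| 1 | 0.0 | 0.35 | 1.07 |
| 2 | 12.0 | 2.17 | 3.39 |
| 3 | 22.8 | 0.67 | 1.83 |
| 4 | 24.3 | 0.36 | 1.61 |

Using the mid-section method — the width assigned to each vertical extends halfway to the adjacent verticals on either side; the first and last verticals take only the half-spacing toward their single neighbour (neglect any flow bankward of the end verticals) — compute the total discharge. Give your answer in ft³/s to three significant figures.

w_1 = (12.0 − 0.0)/2 = 6 ft; q_1 = 1.07 × 0.35 × 6 = 2.247 ft³/s
w_2 = (22.8 − 0.0)/2 = 11.4 ft; q_2 = 3.39 × 2.17 × 11.4 = 83.86 ft³/s
w_3 = (24.3 − 12.0)/2 = 6.15 ft; q_3 = 1.83 × 0.67 × 6.15 = 7.541 ft³/s
w_4 = (24.3 − 22.8)/2 = 0.75 ft; q_4 = 1.61 × 0.36 × 0.75 = 0.4347 ft³/s
Q = Σ qᵢ = 94.08 ft³/s

94.1 ft³/s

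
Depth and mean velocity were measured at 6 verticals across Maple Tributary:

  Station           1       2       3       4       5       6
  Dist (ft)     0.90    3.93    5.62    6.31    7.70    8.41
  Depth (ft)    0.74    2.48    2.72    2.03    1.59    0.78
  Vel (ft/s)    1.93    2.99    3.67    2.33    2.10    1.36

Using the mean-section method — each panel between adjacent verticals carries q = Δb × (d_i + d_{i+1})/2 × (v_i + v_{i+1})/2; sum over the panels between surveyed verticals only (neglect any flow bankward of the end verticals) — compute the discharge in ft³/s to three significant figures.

38.6 ft³/s

Panel 1-2: Δb = 3.03 ft, d̄ = (0.74+2.48)/2 = 1.61, v̄ = (1.93+2.99)/2 = 2.46 → q = 3.03×1.61×2.46 = 12.00 ft³/s
Panel 2-3: Δb = 1.69 ft, d̄ = (2.48+2.72)/2 = 2.6, v̄ = (2.99+3.67)/2 = 3.33 → q = 1.69×2.6×3.33 = 14.63 ft³/s
Panel 3-4: Δb = 0.69 ft, d̄ = (2.72+2.03)/2 = 2.375, v̄ = (3.67+2.33)/2 = 3 → q = 0.69×2.375×3 = 4.916 ft³/s
Panel 4-5: Δb = 1.39 ft, d̄ = (2.03+1.59)/2 = 1.81, v̄ = (2.33+2.10)/2 = 2.215 → q = 1.39×1.81×2.215 = 5.573 ft³/s
Panel 5-6: Δb = 0.71 ft, d̄ = (1.59+0.78)/2 = 1.185, v̄ = (2.10+1.36)/2 = 1.73 → q = 0.71×1.185×1.73 = 1.456 ft³/s
Q = Σ q = 38.58 ft³/s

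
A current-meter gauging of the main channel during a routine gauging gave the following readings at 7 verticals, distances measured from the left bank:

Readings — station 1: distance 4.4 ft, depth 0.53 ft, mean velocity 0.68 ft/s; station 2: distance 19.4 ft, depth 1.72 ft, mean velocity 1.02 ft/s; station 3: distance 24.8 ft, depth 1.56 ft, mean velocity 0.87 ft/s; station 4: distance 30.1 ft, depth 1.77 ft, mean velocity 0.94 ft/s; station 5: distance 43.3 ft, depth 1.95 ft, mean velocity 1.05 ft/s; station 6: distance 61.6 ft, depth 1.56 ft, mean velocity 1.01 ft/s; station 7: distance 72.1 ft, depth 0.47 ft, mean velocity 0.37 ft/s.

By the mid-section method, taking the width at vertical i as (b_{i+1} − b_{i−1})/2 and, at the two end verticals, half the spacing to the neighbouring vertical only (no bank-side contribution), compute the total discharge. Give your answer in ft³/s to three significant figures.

w_1 = (19.4 − 4.4)/2 = 7.5 ft; q_1 = 0.68 × 0.53 × 7.5 = 2.703 ft³/s
w_2 = (24.8 − 4.4)/2 = 10.2 ft; q_2 = 1.02 × 1.72 × 10.2 = 17.89 ft³/s
w_3 = (30.1 − 19.4)/2 = 5.35 ft; q_3 = 0.87 × 1.56 × 5.35 = 7.261 ft³/s
w_4 = (43.3 − 24.8)/2 = 9.25 ft; q_4 = 0.94 × 1.77 × 9.25 = 15.39 ft³/s
w_5 = (61.6 − 30.1)/2 = 15.75 ft; q_5 = 1.05 × 1.95 × 15.75 = 32.25 ft³/s
w_6 = (72.1 − 43.3)/2 = 14.4 ft; q_6 = 1.01 × 1.56 × 14.4 = 22.69 ft³/s
w_7 = (72.1 − 61.6)/2 = 5.25 ft; q_7 = 0.37 × 0.47 × 5.25 = 0.9130 ft³/s
Q = Σ qᵢ = 99.10 ft³/s

99.1 ft³/s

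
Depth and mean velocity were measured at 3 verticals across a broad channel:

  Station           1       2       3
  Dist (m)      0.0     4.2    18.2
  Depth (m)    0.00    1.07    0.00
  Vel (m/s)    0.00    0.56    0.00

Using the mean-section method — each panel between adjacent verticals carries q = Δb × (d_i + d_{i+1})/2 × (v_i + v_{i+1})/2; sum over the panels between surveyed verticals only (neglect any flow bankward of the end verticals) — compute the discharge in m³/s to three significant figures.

Panel 1-2: Δb = 4.2 m, d̄ = (0.00+1.07)/2 = 0.535, v̄ = (0.00+0.56)/2 = 0.28 → q = 4.2×0.535×0.28 = 0.6292 m³/s
Panel 2-3: Δb = 14 m, d̄ = (1.07+0.00)/2 = 0.535, v̄ = (0.56+0.00)/2 = 0.28 → q = 14×0.535×0.28 = 2.097 m³/s
Q = Σ q = 2.726 m³/s

2.73 m³/s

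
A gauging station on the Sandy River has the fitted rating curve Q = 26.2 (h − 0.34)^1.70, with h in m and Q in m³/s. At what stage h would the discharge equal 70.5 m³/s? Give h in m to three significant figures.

2.13 m

h − h₀ = (Q/C)^(1/b) = (70.5/26.2)^(1/1.70) = 1.790 m
h = 0.34 + 1.790 = 2.130 m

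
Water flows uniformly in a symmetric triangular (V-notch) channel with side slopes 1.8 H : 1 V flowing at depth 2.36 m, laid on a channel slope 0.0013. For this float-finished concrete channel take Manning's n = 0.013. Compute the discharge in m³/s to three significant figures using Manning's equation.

28.4 m³/s

A = z·y² = 1.8×2.36² = 10.03 m²
P = 2y√(1+z²) = 2×2.36×√(1+1.8²) = 9.719 m
R = A/P = 10.03/9.719 = 1.032 m
Q = (1/n)·A·R^(2/3)·S^(1/2) = (1/0.013) × 10.03 × 1.032^(2/3) × 0.0013^(1/2) = 28.39 m³/s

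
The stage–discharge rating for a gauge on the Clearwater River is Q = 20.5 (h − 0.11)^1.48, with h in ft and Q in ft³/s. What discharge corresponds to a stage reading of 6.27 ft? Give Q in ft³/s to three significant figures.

302 ft³/s

Q = 20.5 × (6.27 − 0.11)^1.48 = 20.5 × 6.16^1.48 = 302.2 ft³/s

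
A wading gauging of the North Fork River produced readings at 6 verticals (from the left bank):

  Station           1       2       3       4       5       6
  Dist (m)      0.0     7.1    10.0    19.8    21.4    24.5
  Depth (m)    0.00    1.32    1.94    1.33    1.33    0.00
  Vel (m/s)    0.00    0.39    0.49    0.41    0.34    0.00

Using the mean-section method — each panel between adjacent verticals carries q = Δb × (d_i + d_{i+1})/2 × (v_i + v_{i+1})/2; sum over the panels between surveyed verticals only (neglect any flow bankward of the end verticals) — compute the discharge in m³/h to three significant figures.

Panel 1-2: Δb = 7.1 m, d̄ = (0.00+1.32)/2 = 0.66, v̄ = (0.00+0.39)/2 = 0.195 → q = 7.1×0.66×0.195 = 0.9138 m³/s
Panel 2-3: Δb = 2.9 m, d̄ = (1.32+1.94)/2 = 1.63, v̄ = (0.39+0.49)/2 = 0.44 → q = 2.9×1.63×0.44 = 2.080 m³/s
Panel 3-4: Δb = 9.8 m, d̄ = (1.94+1.33)/2 = 1.635, v̄ = (0.49+0.41)/2 = 0.45 → q = 9.8×1.635×0.45 = 7.210 m³/s
Panel 4-5: Δb = 1.6 m, d̄ = (1.33+1.33)/2 = 1.33, v̄ = (0.41+0.34)/2 = 0.375 → q = 1.6×1.33×0.375 = 0.7980 m³/s
Panel 5-6: Δb = 3.1 m, d̄ = (1.33+0.00)/2 = 0.665, v̄ = (0.34+0.00)/2 = 0.17 → q = 3.1×0.665×0.17 = 0.3505 m³/s
Q = Σ q = 11.35 m³/s
= 11.35 × 3600 = 40870 m³/h

40900 m³/h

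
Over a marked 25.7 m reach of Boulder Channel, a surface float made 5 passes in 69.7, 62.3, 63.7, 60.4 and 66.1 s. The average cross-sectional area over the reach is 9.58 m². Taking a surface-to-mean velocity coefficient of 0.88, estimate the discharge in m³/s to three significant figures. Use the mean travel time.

3.36 m³/s

t̄ = (69.7 + 62.3 + 63.7 + 60.4 + 66.1) / 5 = 64.44 s
v_surface = L / t̄ = 25.7 / 64.44 = 0.3988 m/s
v_mean = 0.88 × 0.3988 = 0.3510 m/s
Q = A × v_mean = 9.58 × 0.3510 = 3.362 m³/s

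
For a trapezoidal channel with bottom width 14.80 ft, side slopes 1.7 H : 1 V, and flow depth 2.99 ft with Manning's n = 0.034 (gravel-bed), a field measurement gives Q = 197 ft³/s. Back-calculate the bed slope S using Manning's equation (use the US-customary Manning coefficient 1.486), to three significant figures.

A = (b + z·y)·y = (14.80 + 1.7×2.99)×2.99 = 59.45 ft²
P = b + 2y√(1+z²) = 14.80 + 2×2.99×√(1+1.7²) = 26.59 ft
R = A/P = 59.45/26.59 = 2.235 ft
S = (Q·n / (1.486·A·R^(2/3)))² = (197×0.034 / (1.486×59.45×1.710))² = 0.001967

0.00197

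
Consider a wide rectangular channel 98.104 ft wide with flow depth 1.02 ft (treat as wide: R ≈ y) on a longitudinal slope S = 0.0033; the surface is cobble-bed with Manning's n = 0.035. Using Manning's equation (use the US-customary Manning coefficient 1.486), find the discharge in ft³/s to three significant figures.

247 ft³/s

A = b·y = 98.104 × 1.02 = 100.1 ft²
Wide channel: R ≈ y = 1.02 ft
Q = (1.486/n)·A·R^(2/3)·S^(1/2) = (1.486/0.035) × 100.1 × 1.020^(2/3) × 0.0033^(1/2) = 247.3 ft³/s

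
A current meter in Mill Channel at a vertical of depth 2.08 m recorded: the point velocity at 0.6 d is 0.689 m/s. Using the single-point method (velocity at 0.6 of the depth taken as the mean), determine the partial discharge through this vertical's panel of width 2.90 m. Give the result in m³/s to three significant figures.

4.16 m³/s

v̄ = v₀.₆ = 0.689 m/s
q = v̄ × d × w = 0.6890 × 2.08 × 2.90 = 4.156 m³/s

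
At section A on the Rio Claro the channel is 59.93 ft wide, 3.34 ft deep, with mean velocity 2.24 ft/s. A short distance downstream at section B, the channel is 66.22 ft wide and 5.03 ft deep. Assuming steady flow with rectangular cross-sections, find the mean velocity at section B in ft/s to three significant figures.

1.35 ft/s

Q = A₁V₁ = (59.93×3.34) × 2.24 = 448.4 ft³/s
A₂ = 66.22 × 5.03 = 333.1 ft²
V₂ = Q/A₂ = 448.4/333.1 = 1.346 ft/s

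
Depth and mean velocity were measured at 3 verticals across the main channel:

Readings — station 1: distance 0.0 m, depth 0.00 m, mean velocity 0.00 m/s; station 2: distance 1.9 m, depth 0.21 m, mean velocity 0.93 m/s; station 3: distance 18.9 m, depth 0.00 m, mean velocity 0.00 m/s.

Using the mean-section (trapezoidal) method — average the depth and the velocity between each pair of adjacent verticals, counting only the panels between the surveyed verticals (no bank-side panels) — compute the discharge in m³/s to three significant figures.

0.923 m³/s

Panel 1-2: Δb = 1.9 m, d̄ = (0.00+0.21)/2 = 0.105, v̄ = (0.00+0.93)/2 = 0.465 → q = 1.9×0.105×0.465 = 0.09277 m³/s
Panel 2-3: Δb = 17 m, d̄ = (0.21+0.00)/2 = 0.105, v̄ = (0.93+0.00)/2 = 0.465 → q = 17×0.105×0.465 = 0.8300 m³/s
Q = Σ q = 0.9228 m³/s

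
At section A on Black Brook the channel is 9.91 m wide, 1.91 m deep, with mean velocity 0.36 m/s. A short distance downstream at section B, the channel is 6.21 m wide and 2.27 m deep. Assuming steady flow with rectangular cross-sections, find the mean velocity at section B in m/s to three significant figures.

Q = A₁V₁ = (9.91×1.91) × 0.36 = 6.814 m³/s
A₂ = 6.21 × 2.27 = 14.10 m²
V₂ = Q/A₂ = 6.814/14.10 = 0.4834 m/s

0.483 m/s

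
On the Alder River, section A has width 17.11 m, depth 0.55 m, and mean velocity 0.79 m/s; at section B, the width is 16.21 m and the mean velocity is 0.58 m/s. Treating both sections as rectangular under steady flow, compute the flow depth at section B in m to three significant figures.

0.791 m

Q = A₁V₁ = (17.11×0.55) × 0.79 = 7.434 m³/s
d₂ = Q/(b₂ V₂) = 7.434/(16.21×0.58) = 0.7907 m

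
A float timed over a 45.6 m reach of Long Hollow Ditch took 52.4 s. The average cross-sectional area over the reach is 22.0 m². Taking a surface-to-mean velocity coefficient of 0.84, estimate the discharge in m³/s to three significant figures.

16.1 m³/s

v_surface = L / t̄ = 45.6 / 52.4 = 0.8702 m/s
v_mean = 0.84 × 0.8702 = 0.7310 m/s
Q = A × v_mean = 22.0 × 0.7310 = 16.08 m³/s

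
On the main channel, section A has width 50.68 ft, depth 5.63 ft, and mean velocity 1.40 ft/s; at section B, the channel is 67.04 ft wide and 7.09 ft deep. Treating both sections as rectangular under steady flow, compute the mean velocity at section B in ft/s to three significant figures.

0.840 ft/s

Q = A₁V₁ = (50.68×5.63) × 1.40 = 399.5 ft³/s
A₂ = 67.04 × 7.09 = 475.3 ft²
V₂ = Q/A₂ = 399.5/475.3 = 0.8404 ft/s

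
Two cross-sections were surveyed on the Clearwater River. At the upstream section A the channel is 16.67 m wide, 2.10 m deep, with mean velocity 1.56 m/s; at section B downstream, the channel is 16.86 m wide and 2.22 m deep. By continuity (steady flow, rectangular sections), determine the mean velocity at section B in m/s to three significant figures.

1.46 m/s

Q = A₁V₁ = (16.67×2.10) × 1.56 = 54.61 m³/s
A₂ = 16.86 × 2.22 = 37.43 m²
V₂ = Q/A₂ = 54.61/37.43 = 1.459 m/s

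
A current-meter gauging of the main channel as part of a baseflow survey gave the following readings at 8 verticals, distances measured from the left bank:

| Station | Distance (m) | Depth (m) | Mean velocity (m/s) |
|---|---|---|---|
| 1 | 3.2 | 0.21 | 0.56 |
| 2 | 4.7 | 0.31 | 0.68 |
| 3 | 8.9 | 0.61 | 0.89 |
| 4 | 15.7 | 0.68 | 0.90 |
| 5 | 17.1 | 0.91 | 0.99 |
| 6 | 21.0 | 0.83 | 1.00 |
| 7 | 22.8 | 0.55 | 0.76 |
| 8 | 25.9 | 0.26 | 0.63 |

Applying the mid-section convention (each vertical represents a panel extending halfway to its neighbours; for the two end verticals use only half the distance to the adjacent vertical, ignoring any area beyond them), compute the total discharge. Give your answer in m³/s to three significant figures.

12.2 m³/s

w_1 = (4.7 − 3.2)/2 = 0.75 m; q_1 = 0.56 × 0.21 × 0.75 = 0.08820 m³/s
w_2 = (8.9 − 3.2)/2 = 2.85 m; q_2 = 0.68 × 0.31 × 2.85 = 0.6008 m³/s
w_3 = (15.7 − 4.7)/2 = 5.5 m; q_3 = 0.89 × 0.61 × 5.5 = 2.986 m³/s
w_4 = (17.1 − 8.9)/2 = 4.1 m; q_4 = 0.90 × 0.68 × 4.1 = 2.509 m³/s
w_5 = (21.0 − 15.7)/2 = 2.65 m; q_5 = 0.99 × 0.91 × 2.65 = 2.387 m³/s
w_6 = (22.8 − 17.1)/2 = 2.85 m; q_6 = 1.00 × 0.83 × 2.85 = 2.366 m³/s
w_7 = (25.9 − 21.0)/2 = 2.45 m; q_7 = 0.76 × 0.55 × 2.45 = 1.024 m³/s
w_8 = (25.9 − 22.8)/2 = 1.55 m; q_8 = 0.63 × 0.26 × 1.55 = 0.2539 m³/s
Q = Σ qᵢ = 12.22 m³/s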